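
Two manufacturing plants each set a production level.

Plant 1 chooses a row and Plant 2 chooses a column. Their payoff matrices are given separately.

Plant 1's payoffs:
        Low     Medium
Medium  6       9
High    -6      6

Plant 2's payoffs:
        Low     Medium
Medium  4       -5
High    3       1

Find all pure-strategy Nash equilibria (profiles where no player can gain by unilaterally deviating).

(Medium, Low): Plant 1 gets 6, best alternative -6; Plant 2 gets 4, best alternative -5. No profitable deviation — NE.
(Medium, Medium): Plant 2 can switch to Low (-5 → 4). Not NE.
(High, Low): Plant 1 can switch to Medium (-6 → 6). Not NE.
(High, Medium): Plant 1 can switch to Medium (6 → 9). Not NE.

Pure NE: (Medium, Low)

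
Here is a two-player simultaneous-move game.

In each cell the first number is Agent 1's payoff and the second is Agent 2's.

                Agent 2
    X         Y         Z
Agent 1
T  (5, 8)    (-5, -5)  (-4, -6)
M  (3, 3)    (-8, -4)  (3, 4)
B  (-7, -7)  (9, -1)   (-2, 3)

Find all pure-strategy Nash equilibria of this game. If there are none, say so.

(T, X): Agent 1 gets 5, best alternative 3; Agent 2 gets 8, best alternative -5. No profitable deviation — NE.
(T, Y): Agent 1 can switch to B (-5 → 9). Not NE.
(T, Z): Agent 1 can switch to M (-4 → 3). Not NE.
(M, X): Agent 1 can switch to T (3 → 5). Not NE.
(M, Y): Agent 1 can switch to T (-8 → -5). Not NE.
(M, Z): Agent 1 gets 3, best alternative -2; Agent 2 gets 4, best alternative 3. No profitable deviation — NE.
(B, X): Agent 1 can switch to T (-7 → 5). Not NE.
(B, Y): Agent 2 can switch to Z (-1 → 3). Not NE.
(B, Z): Agent 1 can switch to M (-2 → 3). Not NE.

(T, X); (M, Z)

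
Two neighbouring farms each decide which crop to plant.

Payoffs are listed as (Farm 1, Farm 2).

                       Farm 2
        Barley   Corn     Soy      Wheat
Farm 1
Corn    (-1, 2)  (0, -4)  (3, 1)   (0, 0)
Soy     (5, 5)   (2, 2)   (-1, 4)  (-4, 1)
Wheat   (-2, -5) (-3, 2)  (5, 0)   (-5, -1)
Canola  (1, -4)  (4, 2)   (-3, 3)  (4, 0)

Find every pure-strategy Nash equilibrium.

(Corn, Barley): Farm 1 can switch to Soy (-1 → 5). Not NE.
(Corn, Corn): Farm 1 can switch to Soy (0 → 2). Not NE.
(Corn, Soy): Farm 1 can switch to Wheat (3 → 5). Not NE.
(Corn, Wheat): Farm 1 can switch to Canola (0 → 4). Not NE.
(Soy, Barley): Farm 1 gets 5, best alternative 1; Farm 2 gets 5, best alternative 4. No profitable deviation — NE.
(Soy, Corn): Farm 1 can switch to Canola (2 → 4). Not NE.
(Soy, Soy): Farm 1 can switch to Corn (-1 → 3). Not NE.
(The remaining 9 profiles each have a profitable deviation by the same check.)

The unique pure-strategy Nash equilibrium is (Soy, Barley).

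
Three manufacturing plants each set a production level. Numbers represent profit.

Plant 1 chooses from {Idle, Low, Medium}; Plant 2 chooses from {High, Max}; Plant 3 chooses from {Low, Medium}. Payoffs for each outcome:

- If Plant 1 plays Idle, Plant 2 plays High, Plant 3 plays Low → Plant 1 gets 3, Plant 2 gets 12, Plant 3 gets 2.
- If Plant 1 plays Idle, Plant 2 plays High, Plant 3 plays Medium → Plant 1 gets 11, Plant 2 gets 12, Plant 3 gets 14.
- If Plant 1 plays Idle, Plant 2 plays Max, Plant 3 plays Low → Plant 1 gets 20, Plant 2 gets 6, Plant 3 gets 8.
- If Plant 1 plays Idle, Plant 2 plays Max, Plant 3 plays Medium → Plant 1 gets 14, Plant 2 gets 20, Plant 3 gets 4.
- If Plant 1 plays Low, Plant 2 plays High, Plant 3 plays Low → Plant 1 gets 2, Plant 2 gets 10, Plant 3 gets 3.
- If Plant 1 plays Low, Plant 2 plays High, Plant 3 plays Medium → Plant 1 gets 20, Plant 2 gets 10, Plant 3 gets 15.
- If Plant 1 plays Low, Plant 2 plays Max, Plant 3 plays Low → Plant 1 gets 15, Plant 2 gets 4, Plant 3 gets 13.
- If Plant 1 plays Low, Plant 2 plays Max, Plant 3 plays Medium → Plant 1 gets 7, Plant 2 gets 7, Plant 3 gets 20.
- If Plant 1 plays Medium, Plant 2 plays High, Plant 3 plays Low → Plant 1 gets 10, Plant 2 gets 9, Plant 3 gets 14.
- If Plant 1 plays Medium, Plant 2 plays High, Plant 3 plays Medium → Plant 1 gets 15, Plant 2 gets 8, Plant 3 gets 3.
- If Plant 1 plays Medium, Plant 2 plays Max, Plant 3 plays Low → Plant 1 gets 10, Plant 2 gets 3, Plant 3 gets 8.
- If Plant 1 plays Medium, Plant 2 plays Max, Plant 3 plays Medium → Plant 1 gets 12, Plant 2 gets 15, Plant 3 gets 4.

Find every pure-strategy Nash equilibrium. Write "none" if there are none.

(Low, High, Medium) and (Medium, High, Low)

For each player, find the best response to each opponent profile; mutual best responses are the pure NE.
Plant 1 against (High, Low): payoffs 3, 2, 10 → best response Medium.
Plant 1 against (High, Medium): payoffs 11, 20, 15 → best response Low.
Plant 1 against (Max, Low): payoffs 20, 15, 10 → best response Idle.
Plant 1 against (Max, Medium): payoffs 14, 7, 12 → best response Idle.
Plant 2 against (Idle, Low): payoffs 12, 6 → best response High.
Plant 2 against (Idle, Medium): payoffs 12, 20 → best response Max.
Plant 2 against (Low, Low): payoffs 10, 4 → best response High.
Plant 2 against (Low, Medium): payoffs 10, 7 → best response High.
Plant 2 against (Medium, Low): payoffs 9, 3 → best response High.
Plant 2 against (Medium, Medium): payoffs 8, 15 → best response Max.
Plant 3 against (Idle, High): payoffs 2, 14 → best response Medium.
Plant 3 against (Idle, Max): payoffs 8, 4 → best response Low.
Plant 3 against (Low, High): payoffs 3, 15 → best response Medium.
Plant 3 against (Low, Max): payoffs 13, 20 → best response Medium.
Plant 3 against (Medium, High): payoffs 14, 3 → best response Low.
Plant 3 against (Medium, Max): payoffs 8, 4 → best response Low.
Mutual best responses: (Low, High, Medium); (Medium, High, Low).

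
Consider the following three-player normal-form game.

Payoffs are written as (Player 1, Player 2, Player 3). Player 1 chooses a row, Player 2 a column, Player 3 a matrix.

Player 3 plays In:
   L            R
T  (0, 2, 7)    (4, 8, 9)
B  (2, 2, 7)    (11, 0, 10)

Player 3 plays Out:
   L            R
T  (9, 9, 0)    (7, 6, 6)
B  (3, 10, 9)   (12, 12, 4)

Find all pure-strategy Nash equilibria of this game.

There is no pure-strategy Nash equilibrium.

Mark each player's best response to every combination of opponents' strategies; a profile where every player is best-responding is a pure Nash equilibrium.
Player 1 against (L, In): payoffs 0, 2 → best response B.
Player 1 against (L, Out): payoffs 9, 3 → best response T.
Player 1 against (R, In): payoffs 4, 11 → best response B.
Player 1 against (R, Out): payoffs 7, 12 → best response B.
Player 2 against (T, In): payoffs 2, 8 → best response R.
Player 2 against (T, Out): payoffs 9, 6 → best response L.
Player 2 against (B, In): payoffs 2, 0 → best response L.
Player 2 against (B, Out): payoffs 10, 12 → best response R.
Player 3 against (T, L): payoffs 7, 0 → best response In.
Player 3 against (T, R): payoffs 9, 6 → best response In.
Player 3 against (B, L): payoffs 7, 9 → best response Out.
Player 3 against (B, R): payoffs 10, 4 → best response In.
No profile is a mutual best response for all players.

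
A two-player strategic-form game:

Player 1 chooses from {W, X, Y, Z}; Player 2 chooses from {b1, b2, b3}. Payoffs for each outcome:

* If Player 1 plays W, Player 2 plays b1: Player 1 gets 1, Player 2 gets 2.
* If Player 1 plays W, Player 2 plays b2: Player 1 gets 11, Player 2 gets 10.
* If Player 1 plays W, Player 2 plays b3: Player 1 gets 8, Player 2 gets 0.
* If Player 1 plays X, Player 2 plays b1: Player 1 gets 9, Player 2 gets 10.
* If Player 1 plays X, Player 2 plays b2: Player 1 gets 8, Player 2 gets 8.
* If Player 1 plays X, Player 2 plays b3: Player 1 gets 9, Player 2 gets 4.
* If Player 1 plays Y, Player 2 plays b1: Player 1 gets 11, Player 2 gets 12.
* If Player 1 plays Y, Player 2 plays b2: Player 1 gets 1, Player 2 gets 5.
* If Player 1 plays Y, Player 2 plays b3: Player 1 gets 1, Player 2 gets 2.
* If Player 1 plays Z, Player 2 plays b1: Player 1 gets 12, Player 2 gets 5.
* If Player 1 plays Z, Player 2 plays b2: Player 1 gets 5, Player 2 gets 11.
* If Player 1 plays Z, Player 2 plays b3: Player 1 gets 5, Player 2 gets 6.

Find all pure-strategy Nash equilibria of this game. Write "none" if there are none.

The unique pure-strategy Nash equilibrium is (W, b2).

(W, b1): Player 1 can switch to X (1 → 9). Not NE.
(W, b2): Player 1 gets 11, best alternative 8; Player 2 gets 10, best alternative 2. No profitable deviation — NE.
(W, b3): Player 1 can switch to X (8 → 9). Not NE.
(X, b1): Player 1 can switch to Y (9 → 11). Not NE.
(X, b2): Player 1 can switch to W (8 → 11). Not NE.
(X, b3): Player 2 can switch to b1 (4 → 10). Not NE.
(Y, b1): Player 1 can switch to Z (11 → 12). Not NE.
(Y, b2): Player 1 can switch to W (1 → 11). Not NE.
(Y, b3): Player 1 can switch to W (1 → 8). Not NE.
(Z, b1): Player 2 can switch to b2 (5 → 11). Not NE.
(Z, b2): Player 1 can switch to W (5 → 11). Not NE.
(Z, b3): Player 1 can switch to W (5 → 8). Not NE.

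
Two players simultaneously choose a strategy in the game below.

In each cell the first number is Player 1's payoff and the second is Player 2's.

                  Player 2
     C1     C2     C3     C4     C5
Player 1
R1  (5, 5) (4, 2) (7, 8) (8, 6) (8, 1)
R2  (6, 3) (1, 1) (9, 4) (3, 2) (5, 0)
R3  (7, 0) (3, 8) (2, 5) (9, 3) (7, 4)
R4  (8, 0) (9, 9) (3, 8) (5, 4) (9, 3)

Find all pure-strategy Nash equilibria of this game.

(R2, C3) and (R4, C2)

Player 1 against C1: payoffs 5, 6, 7, 8 → best response R4.
Player 1 against C2: payoffs 4, 1, 3, 9 → best response R4.
Player 1 against C3: payoffs 7, 9, 2, 3 → best response R2.
Player 1 against C4: payoffs 8, 3, 9, 5 → best response R3.
Player 1 against C5: payoffs 8, 5, 7, 9 → best response R4.
Player 2 against R1: payoffs 5, 2, 8, 6, 1 → best response C3.
Player 2 against R2: payoffs 3, 1, 4, 2, 0 → best response C3.
Player 2 against R3: payoffs 0, 8, 5, 3, 4 → best response C2.
Player 2 against R4: payoffs 0, 9, 8, 4, 3 → best response C2.
Mutual best responses: (R2, C3); (R4, C2).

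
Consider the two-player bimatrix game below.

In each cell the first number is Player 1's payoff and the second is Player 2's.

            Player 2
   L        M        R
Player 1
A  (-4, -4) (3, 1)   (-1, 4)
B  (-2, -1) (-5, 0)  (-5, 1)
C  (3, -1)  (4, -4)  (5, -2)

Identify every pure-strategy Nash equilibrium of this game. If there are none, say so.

Pure NE: (C, L)

(A, L): Player 1 can switch to B (-4 → -2). Not NE.
(A, M): Player 1 can switch to C (3 → 4). Not NE.
(A, R): Player 1 can switch to C (-1 → 5). Not NE.
(B, L): Player 1 can switch to C (-2 → 3). Not NE.
(B, M): Player 1 can switch to A (-5 → 3). Not NE.
(B, R): Player 1 can switch to A (-5 → -1). Not NE.
(C, L): Player 1 gets 3, best alternative -2; Player 2 gets -1, best alternative -2. No profitable deviation — NE.
(C, M): Player 2 can switch to L (-4 → -1). Not NE.
(C, R): Player 2 can switch to L (-2 → -1). Not NE.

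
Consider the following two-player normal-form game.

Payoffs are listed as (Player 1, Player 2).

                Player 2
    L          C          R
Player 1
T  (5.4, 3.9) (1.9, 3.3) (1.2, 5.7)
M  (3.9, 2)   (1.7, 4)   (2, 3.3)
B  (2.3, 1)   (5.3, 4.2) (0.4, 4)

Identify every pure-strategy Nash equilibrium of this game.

Player 1 against L: payoffs 5.4, 3.9, 2.3 → best response T.
Player 1 against C: payoffs 1.9, 1.7, 5.3 → best response B.
Player 1 against R: payoffs 1.2, 2, 0.4 → best response M.
Player 2 against T: payoffs 3.9, 3.3, 5.7 → best response R.
Player 2 against M: payoffs 2, 4, 3.3 → best response C.
Player 2 against B: payoffs 1, 4.2, 4 → best response C.
Mutual best responses: (B, C).

Pure NE: (B, C)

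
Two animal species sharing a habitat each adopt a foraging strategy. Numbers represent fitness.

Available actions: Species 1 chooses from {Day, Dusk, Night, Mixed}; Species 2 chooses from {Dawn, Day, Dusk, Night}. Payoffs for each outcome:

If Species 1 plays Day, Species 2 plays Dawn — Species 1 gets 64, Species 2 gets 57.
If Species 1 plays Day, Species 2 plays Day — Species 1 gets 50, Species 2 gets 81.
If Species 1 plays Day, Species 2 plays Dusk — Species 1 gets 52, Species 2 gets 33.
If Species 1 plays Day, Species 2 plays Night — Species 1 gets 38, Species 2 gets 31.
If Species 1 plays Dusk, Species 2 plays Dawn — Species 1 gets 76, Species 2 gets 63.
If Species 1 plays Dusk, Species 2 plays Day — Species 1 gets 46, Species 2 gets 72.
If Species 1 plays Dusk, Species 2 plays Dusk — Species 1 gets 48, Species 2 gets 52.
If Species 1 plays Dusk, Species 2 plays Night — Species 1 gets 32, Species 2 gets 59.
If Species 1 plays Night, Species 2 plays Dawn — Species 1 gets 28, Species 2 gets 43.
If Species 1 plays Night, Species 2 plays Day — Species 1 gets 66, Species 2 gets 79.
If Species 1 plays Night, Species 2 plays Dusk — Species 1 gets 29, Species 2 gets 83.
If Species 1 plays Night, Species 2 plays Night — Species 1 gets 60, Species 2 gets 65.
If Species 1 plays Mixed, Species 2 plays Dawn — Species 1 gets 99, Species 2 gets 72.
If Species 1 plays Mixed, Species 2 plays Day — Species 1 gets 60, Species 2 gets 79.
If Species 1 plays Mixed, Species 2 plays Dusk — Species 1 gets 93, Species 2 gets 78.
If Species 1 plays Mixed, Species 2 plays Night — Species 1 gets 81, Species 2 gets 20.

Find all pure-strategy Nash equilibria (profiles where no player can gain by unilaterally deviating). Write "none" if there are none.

none

Species 1 against Dawn: payoffs 64, 76, 28, 99 → best response Mixed.
Species 1 against Day: payoffs 50, 46, 66, 60 → best response Night.
Species 1 against Dusk: payoffs 52, 48, 29, 93 → best response Mixed.
Species 1 against Night: payoffs 38, 32, 60, 81 → best response Mixed.
Species 2 against Day: payoffs 57, 81, 33, 31 → best response Day.
Species 2 against Dusk: payoffs 63, 72, 52, 59 → best response Day.
Species 2 against Night: payoffs 43, 79, 83, 65 → best response Dusk.
Species 2 against Mixed: payoffs 72, 79, 78, 20 → best response Day.
No profile is a mutual best response for all players.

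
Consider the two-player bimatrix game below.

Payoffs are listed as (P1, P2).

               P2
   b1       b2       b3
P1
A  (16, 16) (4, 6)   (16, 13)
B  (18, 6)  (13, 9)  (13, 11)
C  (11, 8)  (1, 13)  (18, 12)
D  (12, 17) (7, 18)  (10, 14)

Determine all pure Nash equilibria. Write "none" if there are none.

No pure-strategy Nash equilibrium.

(A, b1): P1 can switch to B (16 → 18). Not NE.
(A, b2): P1 can switch to B (4 → 13). Not NE.
(A, b3): P1 can switch to C (16 → 18). Not NE.
(B, b1): P2 can switch to b2 (6 → 9). Not NE.
(B, b2): P2 can switch to b3 (9 → 11). Not NE.
(B, b3): P1 can switch to A (13 → 16). Not NE.
(C, b1): P1 can switch to A (11 → 16). Not NE.
(C, b2): P1 can switch to A (1 → 4). Not NE.
(C, b3): P2 can switch to b2 (12 → 13). Not NE.
(D, b1): P1 can switch to A (12 → 16). Not NE.
(D, b2): P1 can switch to B (7 → 13). Not NE.
(D, b3): P1 can switch to A (10 → 16). Not NE.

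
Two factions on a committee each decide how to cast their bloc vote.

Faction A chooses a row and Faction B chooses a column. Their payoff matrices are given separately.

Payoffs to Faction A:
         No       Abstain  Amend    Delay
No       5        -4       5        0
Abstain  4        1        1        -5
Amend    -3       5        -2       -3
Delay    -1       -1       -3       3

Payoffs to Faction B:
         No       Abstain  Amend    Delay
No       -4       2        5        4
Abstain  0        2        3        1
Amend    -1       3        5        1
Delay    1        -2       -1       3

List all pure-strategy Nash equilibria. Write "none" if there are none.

(No, No): Faction B can switch to Abstain (-4 → 2). Not NE.
(No, Abstain): Faction A can switch to Abstain (-4 → 1). Not NE.
(No, Amend): Faction A gets 5, best alternative 1; Faction B gets 5, best alternative 4. No profitable deviation — NE.
(No, Delay): Faction A can switch to Delay (0 → 3). Not NE.
(Abstain, No): Faction A can switch to No (4 → 5). Not NE.
(Abstain, Abstain): Faction A can switch to Amend (1 → 5). Not NE.
(Abstain, Amend): Faction A can switch to No (1 → 5). Not NE.
(Abstain, Delay): Faction A can switch to No (-5 → 0). Not NE.
(Amend, No): Faction A can switch to No (-3 → 5). Not NE.
(Amend, Abstain): Faction B can switch to Amend (3 → 5). Not NE.
(Amend, Amend): Faction A can switch to No (-2 → 5). Not NE.
(Amend, Delay): Faction A can switch to No (-3 → 0). Not NE.
(Delay, No): Faction A can switch to No (-1 → 5). Not NE.
(Delay, Delay): Faction A gets 3, best alternative 0; Faction B gets 3, best alternative 1. No profitable deviation — NE.
(The remaining 2 profiles each have a profitable deviation by the same check.)

The pure Nash equilibria are (No, Amend) and (Delay, Delay).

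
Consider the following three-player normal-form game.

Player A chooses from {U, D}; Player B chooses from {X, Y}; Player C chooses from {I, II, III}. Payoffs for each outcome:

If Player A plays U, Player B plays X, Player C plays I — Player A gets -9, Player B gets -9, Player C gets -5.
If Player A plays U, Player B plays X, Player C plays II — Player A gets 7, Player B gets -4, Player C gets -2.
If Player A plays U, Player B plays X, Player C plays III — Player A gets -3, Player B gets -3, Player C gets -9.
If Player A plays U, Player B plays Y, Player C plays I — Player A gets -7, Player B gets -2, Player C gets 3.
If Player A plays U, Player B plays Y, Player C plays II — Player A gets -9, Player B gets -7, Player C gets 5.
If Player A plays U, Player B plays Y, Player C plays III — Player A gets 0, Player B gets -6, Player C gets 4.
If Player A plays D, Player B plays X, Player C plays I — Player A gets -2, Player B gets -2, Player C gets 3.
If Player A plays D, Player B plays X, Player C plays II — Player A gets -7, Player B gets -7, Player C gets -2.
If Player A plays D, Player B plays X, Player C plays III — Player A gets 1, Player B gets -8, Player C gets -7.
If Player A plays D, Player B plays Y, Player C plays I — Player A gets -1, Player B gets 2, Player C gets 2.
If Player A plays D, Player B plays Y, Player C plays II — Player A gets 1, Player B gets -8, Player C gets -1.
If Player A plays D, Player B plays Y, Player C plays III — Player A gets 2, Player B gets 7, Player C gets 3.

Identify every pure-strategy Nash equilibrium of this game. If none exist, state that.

Player A against (X, I): payoffs -9, -2 → best response D.
Player A against (X, II): payoffs 7, -7 → best response U.
Player A against (X, III): payoffs -3, 1 → best response D.
Player A against (Y, I): payoffs -7, -1 → best response D.
Player A against (Y, II): payoffs -9, 1 → best response D.
Player A against (Y, III): payoffs 0, 2 → best response D.
Player B against (U, I): payoffs -9, -2 → best response Y.
Player B against (U, II): payoffs -4, -7 → best response X.
Player B against (U, III): payoffs -3, -6 → best response X.
Player B against (D, I): payoffs -2, 2 → best response Y.
Player B against (D, II): payoffs -7, -8 → best response X.
Player B against (D, III): payoffs -8, 7 → best response Y.
Player C against (U, X): payoffs -5, -2, -9 → best response II.
Player C against (U, Y): payoffs 3, 5, 4 → best response II.
Player C against (D, X): payoffs 3, -2, -7 → best response I.
Player C against (D, Y): payoffs 2, -1, 3 → best response III.
Mutual best responses: (U, X, II); (D, Y, III).

The pure Nash equilibria are (U, X, II) and (D, Y, III).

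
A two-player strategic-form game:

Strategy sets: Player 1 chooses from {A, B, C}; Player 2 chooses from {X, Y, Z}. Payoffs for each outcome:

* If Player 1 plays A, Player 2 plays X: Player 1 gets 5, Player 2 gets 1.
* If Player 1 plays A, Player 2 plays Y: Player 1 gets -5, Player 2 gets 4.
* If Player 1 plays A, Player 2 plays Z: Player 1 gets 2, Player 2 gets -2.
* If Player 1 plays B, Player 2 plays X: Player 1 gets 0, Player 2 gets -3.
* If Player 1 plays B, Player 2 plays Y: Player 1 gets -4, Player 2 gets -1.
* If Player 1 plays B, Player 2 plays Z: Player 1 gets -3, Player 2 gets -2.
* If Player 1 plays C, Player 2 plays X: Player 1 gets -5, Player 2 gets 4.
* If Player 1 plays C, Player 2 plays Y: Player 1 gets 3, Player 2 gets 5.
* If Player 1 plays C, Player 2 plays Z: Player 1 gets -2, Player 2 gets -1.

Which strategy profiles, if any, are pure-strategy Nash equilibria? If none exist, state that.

Mark each player's best response to every combination of opponents' strategies; a profile where every player is best-responding is a pure Nash equilibrium.
Player 1 against X: payoffs 5, 0, -5 → best response A.
Player 1 against Y: payoffs -5, -4, 3 → best response C.
Player 1 against Z: payoffs 2, -3, -2 → best response A.
Player 2 against A: payoffs 1, 4, -2 → best response Y.
Player 2 against B: payoffs -3, -1, -2 → best response Y.
Player 2 against C: payoffs 4, 5, -1 → best response Y.
Mutual best responses: (C, Y).

The unique pure-strategy Nash equilibrium is (C, Y).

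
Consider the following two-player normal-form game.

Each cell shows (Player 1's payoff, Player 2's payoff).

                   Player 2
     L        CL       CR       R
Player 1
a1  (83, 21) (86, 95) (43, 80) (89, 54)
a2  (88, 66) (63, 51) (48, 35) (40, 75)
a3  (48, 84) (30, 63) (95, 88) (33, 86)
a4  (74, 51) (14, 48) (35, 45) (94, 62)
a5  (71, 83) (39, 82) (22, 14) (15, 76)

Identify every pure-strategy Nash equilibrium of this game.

The pure Nash equilibria are (a1, CL), (a3, CR), (a4, R).

Player 1 against L: payoffs 83, 88, 48, 74, 71 → best response a2.
Player 1 against CL: payoffs 86, 63, 30, 14, 39 → best response a1.
Player 1 against CR: payoffs 43, 48, 95, 35, 22 → best response a3.
Player 1 against R: payoffs 89, 40, 33, 94, 15 → best response a4.
Player 2 against a1: payoffs 21, 95, 80, 54 → best response CL.
Player 2 against a2: payoffs 66, 51, 35, 75 → best response R.
Player 2 against a3: payoffs 84, 63, 88, 86 → best response CR.
Player 2 against a4: payoffs 51, 48, 45, 62 → best response R.
Player 2 against a5: payoffs 83, 82, 14, 76 → best response L.
Mutual best responses: (a1, CL); (a3, CR); (a4, R).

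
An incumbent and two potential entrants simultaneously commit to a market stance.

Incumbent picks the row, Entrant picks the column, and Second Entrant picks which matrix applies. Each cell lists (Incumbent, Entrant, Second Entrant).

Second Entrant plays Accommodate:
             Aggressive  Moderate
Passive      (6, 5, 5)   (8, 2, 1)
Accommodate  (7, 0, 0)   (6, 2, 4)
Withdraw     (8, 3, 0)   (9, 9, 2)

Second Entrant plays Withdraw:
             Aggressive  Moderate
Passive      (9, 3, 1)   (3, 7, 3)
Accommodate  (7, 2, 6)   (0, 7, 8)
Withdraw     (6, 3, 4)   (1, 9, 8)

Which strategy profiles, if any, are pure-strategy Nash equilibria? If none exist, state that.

The unique pure-strategy Nash equilibrium is (Passive, Moderate, Withdraw).

Mark each player's best response to every combination of opponents' strategies; a profile where every player is best-responding is a pure Nash equilibrium.
Incumbent against (Aggressive, Accommodate): payoffs 6, 7, 8 → best response Withdraw.
Incumbent against (Aggressive, Withdraw): payoffs 9, 7, 6 → best response Passive.
Incumbent against (Moderate, Accommodate): payoffs 8, 6, 9 → best response Withdraw.
Incumbent against (Moderate, Withdraw): payoffs 3, 0, 1 → best response Passive.
Entrant against (Passive, Accommodate): payoffs 5, 2 → best response Aggressive.
Entrant against (Passive, Withdraw): payoffs 3, 7 → best response Moderate.
Entrant against (Accommodate, Accommodate): payoffs 0, 2 → best response Moderate.
Entrant against (Accommodate, Withdraw): payoffs 2, 7 → best response Moderate.
Entrant against (Withdraw, Accommodate): payoffs 3, 9 → best response Moderate.
Entrant against (Withdraw, Withdraw): payoffs 3, 9 → best response Moderate.
Second Entrant against (Passive, Aggressive): payoffs 5, 1 → best response Accommodate.
Second Entrant against (Passive, Moderate): payoffs 1, 3 → best response Withdraw.
Second Entrant against (Accommodate, Aggressive): payoffs 0, 6 → best response Withdraw.
Second Entrant against (Accommodate, Moderate): payoffs 4, 8 → best response Withdraw.
Second Entrant against (Withdraw, Aggressive): payoffs 0, 4 → best response Withdraw.
Second Entrant against (Withdraw, Moderate): payoffs 2, 8 → best response Withdraw.
Mutual best responses: (Passive, Moderate, Withdraw).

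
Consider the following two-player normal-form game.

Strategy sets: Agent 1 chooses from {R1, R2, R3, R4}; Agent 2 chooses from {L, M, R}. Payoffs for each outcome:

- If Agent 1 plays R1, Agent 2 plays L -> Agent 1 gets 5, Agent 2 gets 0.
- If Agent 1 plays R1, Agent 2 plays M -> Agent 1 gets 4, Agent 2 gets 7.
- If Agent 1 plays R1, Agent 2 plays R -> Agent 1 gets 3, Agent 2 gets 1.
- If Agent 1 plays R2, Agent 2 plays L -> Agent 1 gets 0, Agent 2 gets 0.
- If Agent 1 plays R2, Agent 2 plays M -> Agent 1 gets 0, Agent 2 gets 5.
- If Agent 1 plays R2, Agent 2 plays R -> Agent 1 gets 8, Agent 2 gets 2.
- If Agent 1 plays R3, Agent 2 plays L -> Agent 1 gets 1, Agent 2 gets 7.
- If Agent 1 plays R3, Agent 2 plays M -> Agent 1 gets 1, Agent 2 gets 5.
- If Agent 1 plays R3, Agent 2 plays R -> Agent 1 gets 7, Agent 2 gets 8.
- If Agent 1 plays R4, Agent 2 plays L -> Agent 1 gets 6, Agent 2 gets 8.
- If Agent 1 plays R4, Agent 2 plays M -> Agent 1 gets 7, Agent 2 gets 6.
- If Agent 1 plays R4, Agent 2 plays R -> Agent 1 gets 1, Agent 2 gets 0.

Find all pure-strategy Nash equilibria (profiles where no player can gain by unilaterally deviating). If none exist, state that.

(R1, L): Agent 1 can switch to R4 (5 → 6). Not NE.
(R1, M): Agent 1 can switch to R4 (4 → 7). Not NE.
(R1, R): Agent 1 can switch to R2 (3 → 8). Not NE.
(R2, L): Agent 1 can switch to R1 (0 → 5). Not NE.
(R2, M): Agent 1 can switch to R1 (0 → 4). Not NE.
(R2, R): Agent 2 can switch to M (2 → 5). Not NE.
(R3, L): Agent 1 can switch to R1 (1 → 5). Not NE.
(R3, M): Agent 1 can switch to R1 (1 → 4). Not NE.
(R4, L): Agent 1 gets 6, best alternative 5; Agent 2 gets 8, best alternative 6. No profitable deviation — NE.
(The remaining 3 profiles each have a profitable deviation by the same check.)

(R4, L)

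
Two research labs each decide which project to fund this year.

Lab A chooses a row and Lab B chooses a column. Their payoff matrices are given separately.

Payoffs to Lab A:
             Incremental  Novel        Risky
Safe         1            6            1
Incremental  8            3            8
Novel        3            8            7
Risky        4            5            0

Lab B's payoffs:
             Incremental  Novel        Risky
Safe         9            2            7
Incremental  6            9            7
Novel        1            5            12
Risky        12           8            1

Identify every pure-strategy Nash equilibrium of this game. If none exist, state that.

none

Lab A against Incremental: payoffs 1, 8, 3, 4 → best response Incremental.
Lab A against Novel: payoffs 6, 3, 8, 5 → best response Novel.
Lab A against Risky: payoffs 1, 8, 7, 0 → best response Incremental.
Lab B against Safe: payoffs 9, 2, 7 → best response Incremental.
Lab B against Incremental: payoffs 6, 9, 7 → best response Novel.
Lab B against Novel: payoffs 1, 5, 12 → best response Risky.
Lab B against Risky: payoffs 12, 8, 1 → best response Incremental.
No profile is a mutual best response for all players.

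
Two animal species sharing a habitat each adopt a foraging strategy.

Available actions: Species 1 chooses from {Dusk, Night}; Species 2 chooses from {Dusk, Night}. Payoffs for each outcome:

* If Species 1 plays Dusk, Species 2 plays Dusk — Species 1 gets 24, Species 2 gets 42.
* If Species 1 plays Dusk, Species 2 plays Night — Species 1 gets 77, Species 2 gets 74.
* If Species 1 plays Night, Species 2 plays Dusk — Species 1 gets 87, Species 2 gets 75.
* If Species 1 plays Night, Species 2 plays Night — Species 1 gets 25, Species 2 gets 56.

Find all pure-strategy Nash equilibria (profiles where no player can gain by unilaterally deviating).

(Dusk, Dusk): Species 1 can switch to Night (24 → 87). Not NE.
(Dusk, Night): Species 1 gets 77, best alternative 25; Species 2 gets 74, best alternative 42. No profitable deviation — NE.
(Night, Dusk): Species 1 gets 87, best alternative 24; Species 2 gets 75, best alternative 56. No profitable deviation — NE.
(Night, Night): Species 1 can switch to Dusk (25 → 77). Not NE.

Pure-strategy Nash equilibria: (Dusk, Night), (Night, Dusk)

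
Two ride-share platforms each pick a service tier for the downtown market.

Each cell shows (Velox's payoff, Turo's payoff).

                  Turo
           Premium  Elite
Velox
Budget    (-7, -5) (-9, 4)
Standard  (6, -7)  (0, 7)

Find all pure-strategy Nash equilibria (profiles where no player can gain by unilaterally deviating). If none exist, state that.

The unique pure-strategy Nash equilibrium is (Standard, Elite).

Velox against Premium: payoffs -7, 6 → best response Standard.
Velox against Elite: payoffs -9, 0 → best response Standard.
Turo against Budget: payoffs -5, 4 → best response Elite.
Turo against Standard: payoffs -7, 7 → best response Elite.
Mutual best responses: (Standard, Elite).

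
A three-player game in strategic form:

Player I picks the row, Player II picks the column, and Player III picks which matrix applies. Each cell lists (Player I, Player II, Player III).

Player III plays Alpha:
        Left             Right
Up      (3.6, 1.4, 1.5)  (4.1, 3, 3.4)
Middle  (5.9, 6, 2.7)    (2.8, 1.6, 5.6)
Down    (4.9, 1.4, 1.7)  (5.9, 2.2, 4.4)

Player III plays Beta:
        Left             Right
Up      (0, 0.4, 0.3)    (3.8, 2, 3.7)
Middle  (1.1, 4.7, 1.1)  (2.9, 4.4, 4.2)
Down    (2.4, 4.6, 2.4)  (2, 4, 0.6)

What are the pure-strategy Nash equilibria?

Pure-strategy Nash equilibria: (Up, Right, Beta) and (Middle, Left, Alpha) and (Down, Left, Beta) and (Down, Right, Alpha)

Player I against (Left, Alpha): payoffs 3.6, 5.9, 4.9 → best response Middle.
Player I against (Left, Beta): payoffs 0, 1.1, 2.4 → best response Down.
Player I against (Right, Alpha): payoffs 4.1, 2.8, 5.9 → best response Down.
Player I against (Right, Beta): payoffs 3.8, 2.9, 2 → best response Up.
Player II against (Up, Alpha): payoffs 1.4, 3 → best response Right.
Player II against (Up, Beta): payoffs 0.4, 2 → best response Right.
Player II against (Middle, Alpha): payoffs 6, 1.6 → best response Left.
Player II against (Middle, Beta): payoffs 4.7, 4.4 → best response Left.
Player II against (Down, Alpha): payoffs 1.4, 2.2 → best response Right.
Player II against (Down, Beta): payoffs 4.6, 4 → best response Left.
Player III against (Up, Left): payoffs 1.5, 0.3 → best response Alpha.
Player III against (Up, Right): payoffs 3.4, 3.7 → best response Beta.
Player III against (Middle, Left): payoffs 2.7, 1.1 → best response Alpha.
Player III against (Middle, Right): payoffs 5.6, 4.2 → best response Alpha.
Player III against (Down, Left): payoffs 1.7, 2.4 → best response Beta.
Player III against (Down, Right): payoffs 4.4, 0.6 → best response Alpha.
Mutual best responses: (Up, Right, Beta); (Middle, Left, Alpha); (Down, Left, Beta); (Down, Right, Alpha).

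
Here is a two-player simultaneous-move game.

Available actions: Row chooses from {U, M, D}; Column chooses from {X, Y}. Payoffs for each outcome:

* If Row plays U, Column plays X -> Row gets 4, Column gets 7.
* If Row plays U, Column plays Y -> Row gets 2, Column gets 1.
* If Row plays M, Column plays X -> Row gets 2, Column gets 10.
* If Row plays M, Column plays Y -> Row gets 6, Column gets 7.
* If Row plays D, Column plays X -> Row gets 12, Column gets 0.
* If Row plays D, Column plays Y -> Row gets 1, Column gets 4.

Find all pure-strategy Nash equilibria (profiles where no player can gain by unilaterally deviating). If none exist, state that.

none

Mark each player's best response to every combination of opponents' strategies; a profile where every player is best-responding is a pure Nash equilibrium.
Row against X: payoffs 4, 2, 12 → best response D.
Row against Y: payoffs 2, 6, 1 → best response M.
Column against U: payoffs 7, 1 → best response X.
Column against M: payoffs 10, 7 → best response X.
Column against D: payoffs 0, 4 → best response Y.
No profile is a mutual best response for all players.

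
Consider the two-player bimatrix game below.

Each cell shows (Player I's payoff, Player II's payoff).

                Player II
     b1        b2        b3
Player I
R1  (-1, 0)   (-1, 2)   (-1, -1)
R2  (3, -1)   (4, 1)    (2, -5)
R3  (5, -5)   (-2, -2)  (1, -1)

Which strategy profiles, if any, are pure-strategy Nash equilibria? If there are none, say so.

Check each profile: it is a Nash equilibrium iff no player can strictly gain by switching unilaterally.
(R1, b1): Player I can switch to R2 (-1 → 3). Not NE.
(R1, b2): Player I can switch to R2 (-1 → 4). Not NE.
(R1, b3): Player I can switch to R2 (-1 → 2). Not NE.
(R2, b1): Player I can switch to R3 (3 → 5). Not NE.
(R2, b2): Player I gets 4, best alternative -1; Player II gets 1, best alternative -1. No profitable deviation — NE.
(R2, b3): Player II can switch to b1 (-5 → -1). Not NE.
(R3, b1): Player II can switch to b2 (-5 → -2). Not NE.
(R3, b2): Player I can switch to R1 (-2 → -1). Not NE.
(R3, b3): Player I can switch to R2 (1 → 2). Not NE.

The unique pure-strategy Nash equilibrium is (R2, b2).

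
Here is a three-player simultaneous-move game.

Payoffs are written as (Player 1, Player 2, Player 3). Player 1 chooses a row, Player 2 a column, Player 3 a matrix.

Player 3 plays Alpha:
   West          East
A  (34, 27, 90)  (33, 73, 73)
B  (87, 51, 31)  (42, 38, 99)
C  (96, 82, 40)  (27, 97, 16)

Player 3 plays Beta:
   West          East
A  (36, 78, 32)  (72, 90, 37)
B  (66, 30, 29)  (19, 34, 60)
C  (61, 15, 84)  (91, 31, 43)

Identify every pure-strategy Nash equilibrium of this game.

(A, West, Alpha): Player 1 can switch to B (34 → 87). Not NE.
(A, West, Beta): Player 1 can switch to B (36 → 66). Not NE.
(A, East, Alpha): Player 1 can switch to B (33 → 42). Not NE.
(A, East, Beta): Player 1 can switch to C (72 → 91). Not NE.
(B, West, Alpha): Player 1 can switch to C (87 → 96). Not NE.
(B, West, Beta): Player 2 can switch to East (30 → 34). Not NE.
(C, East, Beta): Player 1 gets 91, best alternative 72; Player 2 gets 31, best alternative 15; Player 3 gets 43, best alternative 16. No profitable deviation — NE.
(The remaining 5 profiles each have a profitable deviation by the same check.)

Pure NE: (C, East, Beta)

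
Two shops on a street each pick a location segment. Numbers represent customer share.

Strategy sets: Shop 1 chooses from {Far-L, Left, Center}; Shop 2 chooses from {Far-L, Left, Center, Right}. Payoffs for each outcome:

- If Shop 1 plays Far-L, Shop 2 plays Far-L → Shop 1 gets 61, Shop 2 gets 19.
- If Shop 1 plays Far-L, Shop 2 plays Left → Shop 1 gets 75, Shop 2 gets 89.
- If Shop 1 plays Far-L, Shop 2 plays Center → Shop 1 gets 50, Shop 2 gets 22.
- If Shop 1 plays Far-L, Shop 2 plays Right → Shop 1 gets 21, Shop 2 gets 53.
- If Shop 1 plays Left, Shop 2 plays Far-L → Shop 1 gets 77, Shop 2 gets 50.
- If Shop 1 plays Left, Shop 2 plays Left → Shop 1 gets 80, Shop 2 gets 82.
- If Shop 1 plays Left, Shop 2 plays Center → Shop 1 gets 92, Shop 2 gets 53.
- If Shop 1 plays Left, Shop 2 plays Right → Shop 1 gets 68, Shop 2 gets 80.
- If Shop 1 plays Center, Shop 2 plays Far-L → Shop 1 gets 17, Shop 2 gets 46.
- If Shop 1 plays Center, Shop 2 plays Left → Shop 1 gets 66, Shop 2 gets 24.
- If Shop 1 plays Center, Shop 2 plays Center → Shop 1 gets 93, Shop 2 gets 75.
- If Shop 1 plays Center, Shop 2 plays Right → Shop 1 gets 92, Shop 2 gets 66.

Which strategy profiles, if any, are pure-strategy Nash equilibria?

The pure Nash equilibria are (Left, Left); (Center, Center).

Shop 1 against Far-L: payoffs 61, 77, 17 → best response Left.
Shop 1 against Left: payoffs 75, 80, 66 → best response Left.
Shop 1 against Center: payoffs 50, 92, 93 → best response Center.
Shop 1 against Right: payoffs 21, 68, 92 → best response Center.
Shop 2 against Far-L: payoffs 19, 89, 22, 53 → best response Left.
Shop 2 against Left: payoffs 50, 82, 53, 80 → best response Left.
Shop 2 against Center: payoffs 46, 24, 75, 66 → best response Center.
Mutual best responses: (Left, Left); (Center, Center).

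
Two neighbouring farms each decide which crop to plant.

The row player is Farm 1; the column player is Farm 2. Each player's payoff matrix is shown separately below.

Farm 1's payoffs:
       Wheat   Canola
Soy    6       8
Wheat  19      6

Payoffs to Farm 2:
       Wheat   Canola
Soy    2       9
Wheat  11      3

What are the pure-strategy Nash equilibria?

Farm 1 against Wheat: payoffs 6, 19 → best response Wheat.
Farm 1 against Canola: payoffs 8, 6 → best response Soy.
Farm 2 against Soy: payoffs 2, 9 → best response Canola.
Farm 2 against Wheat: payoffs 11, 3 → best response Wheat.
Mutual best responses: (Soy, Canola); (Wheat, Wheat).

The pure Nash equilibria are (Soy, Canola); (Wheat, Wheat).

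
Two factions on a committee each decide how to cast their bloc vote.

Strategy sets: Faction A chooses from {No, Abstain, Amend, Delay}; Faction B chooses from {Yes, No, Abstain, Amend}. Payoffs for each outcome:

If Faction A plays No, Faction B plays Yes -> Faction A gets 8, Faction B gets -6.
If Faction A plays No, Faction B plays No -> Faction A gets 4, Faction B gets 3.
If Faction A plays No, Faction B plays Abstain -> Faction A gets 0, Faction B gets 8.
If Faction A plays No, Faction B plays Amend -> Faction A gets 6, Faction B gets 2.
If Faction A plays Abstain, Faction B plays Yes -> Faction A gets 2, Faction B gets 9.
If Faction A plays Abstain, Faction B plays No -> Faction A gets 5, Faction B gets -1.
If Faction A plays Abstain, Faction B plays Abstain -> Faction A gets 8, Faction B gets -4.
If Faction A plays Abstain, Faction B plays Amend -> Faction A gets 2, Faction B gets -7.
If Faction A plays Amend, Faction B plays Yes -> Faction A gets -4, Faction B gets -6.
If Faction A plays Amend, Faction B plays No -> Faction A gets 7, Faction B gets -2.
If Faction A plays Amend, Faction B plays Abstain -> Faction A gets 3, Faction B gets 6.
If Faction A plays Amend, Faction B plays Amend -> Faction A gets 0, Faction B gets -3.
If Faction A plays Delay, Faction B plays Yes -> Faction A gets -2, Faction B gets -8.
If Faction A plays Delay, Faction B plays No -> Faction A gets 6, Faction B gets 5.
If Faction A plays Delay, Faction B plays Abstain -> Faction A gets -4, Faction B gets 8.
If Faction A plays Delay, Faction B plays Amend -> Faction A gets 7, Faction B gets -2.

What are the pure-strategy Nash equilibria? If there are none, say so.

(No, Yes): Faction B can switch to No (-6 → 3). Not NE.
(No, No): Faction A can switch to Abstain (4 → 5). Not NE.
(No, Abstain): Faction A can switch to Abstain (0 → 8). Not NE.
(No, Amend): Faction A can switch to Delay (6 → 7). Not NE.
(Abstain, Yes): Faction A can switch to No (2 → 8). Not NE.
(Abstain, No): Faction A can switch to Amend (5 → 7). Not NE.
(Abstain, Abstain): Faction B can switch to Yes (-4 → 9). Not NE.
(Abstain, Amend): Faction A can switch to No (2 → 6). Not NE.
(Amend, Yes): Faction A can switch to No (-4 → 8). Not NE.
(Amend, No): Faction B can switch to Abstain (-2 → 6). Not NE.
(Amend, Abstain): Faction A can switch to Abstain (3 → 8). Not NE.
(Amend, Amend): Faction A can switch to No (0 → 6). Not NE.
(The remaining 4 profiles each have a profitable deviation by the same check.)

none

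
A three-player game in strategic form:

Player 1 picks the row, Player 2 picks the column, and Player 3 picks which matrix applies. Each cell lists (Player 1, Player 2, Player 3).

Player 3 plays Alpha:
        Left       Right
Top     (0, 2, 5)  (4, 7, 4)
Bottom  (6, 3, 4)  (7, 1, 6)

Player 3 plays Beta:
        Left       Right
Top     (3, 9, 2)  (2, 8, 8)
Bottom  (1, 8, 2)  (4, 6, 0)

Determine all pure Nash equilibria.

Player 1 against (Left, Alpha): payoffs 0, 6 → best response Bottom.
Player 1 against (Left, Beta): payoffs 3, 1 → best response Top.
Player 1 against (Right, Alpha): payoffs 4, 7 → best response Bottom.
Player 1 against (Right, Beta): payoffs 2, 4 → best response Bottom.
Player 2 against (Top, Alpha): payoffs 2, 7 → best response Right.
Player 2 against (Top, Beta): payoffs 9, 8 → best response Left.
Player 2 against (Bottom, Alpha): payoffs 3, 1 → best response Left.
Player 2 against (Bottom, Beta): payoffs 8, 6 → best response Left.
Player 3 against (Top, Left): payoffs 5, 2 → best response Alpha.
Player 3 against (Top, Right): payoffs 4, 8 → best response Beta.
Player 3 against (Bottom, Left): payoffs 4, 2 → best response Alpha.
Player 3 against (Bottom, Right): payoffs 6, 0 → best response Alpha.
Mutual best responses: (Bottom, Left, Alpha).

The unique pure-strategy Nash equilibrium is (Bottom, Left, Alpha).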